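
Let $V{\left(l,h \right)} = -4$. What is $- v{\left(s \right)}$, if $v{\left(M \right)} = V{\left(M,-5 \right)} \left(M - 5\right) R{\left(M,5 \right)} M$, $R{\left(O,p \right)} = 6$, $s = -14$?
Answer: $6384$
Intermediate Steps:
$v{\left(M \right)} = M \left(120 - 24 M\right)$ ($v{\left(M \right)} = - 4 \left(M - 5\right) 6 M = - 4 \left(-5 + M\right) 6 M = \left(20 - 4 M\right) 6 M = \left(120 - 24 M\right) M = M \left(120 - 24 M\right)$)
$- v{\left(s \right)} = - 24 \left(-14\right) \left(5 - -14\right) = - 24 \left(-14\right) \left(5 + 14\right) = - 24 \left(-14\right) 19 = \left(-1\right) \left(-6384\right) = 6384$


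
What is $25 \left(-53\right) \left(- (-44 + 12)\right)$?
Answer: $-42400$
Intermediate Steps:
$25 \left(-53\right) \left(- (-44 + 12)\right) = - 1325 \left(\left(-1\right) \left(-32\right)\right) = \left(-1325\right) 32 = -42400$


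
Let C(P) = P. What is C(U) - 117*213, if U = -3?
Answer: -24924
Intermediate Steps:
C(U) - 117*213 = -3 - 117*213 = -3 - 24921 = -24924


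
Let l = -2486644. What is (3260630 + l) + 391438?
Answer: 1165424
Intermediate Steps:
(3260630 + l) + 391438 = (3260630 - 2486644) + 391438 = 773986 + 391438 = 1165424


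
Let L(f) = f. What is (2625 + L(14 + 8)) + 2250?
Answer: 4897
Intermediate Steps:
(2625 + L(14 + 8)) + 2250 = (2625 + (14 + 8)) + 2250 = (2625 + 22) + 2250 = 2647 + 2250 = 4897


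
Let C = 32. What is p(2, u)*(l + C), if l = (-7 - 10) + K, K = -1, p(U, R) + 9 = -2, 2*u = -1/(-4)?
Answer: -154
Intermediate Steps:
u = 1/8 (u = (-1/(-4))/2 = (-1*(-1/4))/2 = (1/2)*(1/4) = 1/8 ≈ 0.12500)
p(U, R) = -11 (p(U, R) = -9 - 2 = -11)
l = -18 (l = (-7 - 10) - 1 = -17 - 1 = -18)
p(2, u)*(l + C) = -11*(-18 + 32) = -11*14 = -154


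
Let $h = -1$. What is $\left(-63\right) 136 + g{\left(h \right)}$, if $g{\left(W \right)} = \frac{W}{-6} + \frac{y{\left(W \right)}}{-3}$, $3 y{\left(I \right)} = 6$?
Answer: $- \frac{17137}{2} \approx -8568.5$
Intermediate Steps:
$y{\left(I \right)} = 2$ ($y{\left(I \right)} = \frac{1}{3} \cdot 6 = 2$)
$g{\left(W \right)} = - \frac{2}{3} - \frac{W}{6}$ ($g{\left(W \right)} = \frac{W}{-6} + \frac{2}{-3} = W \left(- \frac{1}{6}\right) + 2 \left(- \frac{1}{3}\right) = - \frac{W}{6} - \frac{2}{3} = - \frac{2}{3} - \frac{W}{6}$)
$\left(-63\right) 136 + g{\left(h \right)} = \left(-63\right) 136 - \frac{1}{2} = -8568 + \left(- \frac{2}{3} + \frac{1}{6}\right) = -8568 - \frac{1}{2} = - \frac{17137}{2}$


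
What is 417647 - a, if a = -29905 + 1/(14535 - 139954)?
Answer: 56131524289/125419 ≈ 4.4755e+5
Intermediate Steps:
a = -3750655196/125419 (a = -29905 + 1/(-125419) = -29905 - 1/125419 = -3750655196/125419 ≈ -29905.)
417647 - a = 417647 - 1*(-3750655196/125419) = 417647 + 3750655196/125419 = 56131524289/125419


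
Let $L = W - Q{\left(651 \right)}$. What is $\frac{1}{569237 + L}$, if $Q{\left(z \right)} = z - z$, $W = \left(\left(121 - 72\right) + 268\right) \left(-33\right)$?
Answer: $\frac{1}{558776} \approx 1.7896 \cdot 10^{-6}$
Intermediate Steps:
$W = -10461$ ($W = \left(\left(121 - 72\right) + 268\right) \left(-33\right) = \left(49 + 268\right) \left(-33\right) = 317 \left(-33\right) = -10461$)
$Q{\left(z \right)} = 0$
$L = -10461$ ($L = -10461 - 0 = -10461 + 0 = -10461$)
$\frac{1}{569237 + L} = \frac{1}{569237 - 10461} = \frac{1}{558776}$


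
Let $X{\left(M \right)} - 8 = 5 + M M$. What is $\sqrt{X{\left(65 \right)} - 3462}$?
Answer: $2 \sqrt{194} \approx 27.857$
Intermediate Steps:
$X{\left(M \right)} = 13 + M^{2}$ ($X{\left(M \right)} = 8 + \left(5 + M M\right) = 8 + \left(5 + M^{2}\right) = 13 + M^{2}$)
$\sqrt{X{\left(65 \right)} - 3462} = \sqrt{\left(13 + 65^{2}\right) - 3462} = \sqrt{\left(13 + 4225\right) - 3462} = \sqrt{4238 - 3462} = \sqrt{776} = 2 \sqrt{194}$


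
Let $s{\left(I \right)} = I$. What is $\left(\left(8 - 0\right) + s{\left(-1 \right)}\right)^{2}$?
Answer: $49$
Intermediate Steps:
$\left(\left(8 - 0\right) + s{\left(-1 \right)}\right)^{2} = \left(\left(8 - 0\right) - 1\right)^{2} = \left(\left(8 + 0\right) - 1\right)^{2} = \left(8 - 1\right)^{2} = 7^{2} = 49$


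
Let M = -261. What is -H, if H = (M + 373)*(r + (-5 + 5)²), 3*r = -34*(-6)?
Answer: -7616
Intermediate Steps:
r = 68 (r = (-34*(-6))/3 = (⅓)*204 = 68)
H = 7616 (H = (-261 + 373)*(68 + (-5 + 5)²) = 112*(68 + 0²) = 112*(68 + 0) = 112*68 = 7616)
-H = -1*7616 = -7616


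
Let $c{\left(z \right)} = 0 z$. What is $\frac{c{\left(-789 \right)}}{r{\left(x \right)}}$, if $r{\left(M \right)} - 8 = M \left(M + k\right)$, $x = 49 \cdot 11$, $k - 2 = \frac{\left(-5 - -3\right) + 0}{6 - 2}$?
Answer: $0$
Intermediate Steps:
$c{\left(z \right)} = 0$
$k = \frac{3}{2}$ ($k = 2 + \frac{\left(-5 - -3\right) + 0}{6 - 2} = 2 + \frac{\left(-5 + 3\right) + 0}{4} = 2 + \left(-2 + 0\right) \frac{1}{4} = 2 - \frac{1}{2} = \frac{3}{2} \approx 1.5$)
$x = 539$
$r{\left(M \right)} = 8 + M \left(\frac{3}{2} + M\right)$ ($r{\left(M \right)} = 8 + M \left(M + \frac{3}{2}\right) = 8 + M \left(\frac{3}{2} + M\right)$)
$\frac{c{\left(-789 \right)}}{r{\left(x \right)}} = \frac{0}{8 + 539^{2} + \frac{3}{2} \cdot 539} = \frac{0}{8 + 290521 + \frac{1617}{2}} = \frac{0}{\frac{582675}{2}} = 0 \cdot \frac{2}{582675} = 0$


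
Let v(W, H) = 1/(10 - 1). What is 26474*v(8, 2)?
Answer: 26474/9 ≈ 2941.6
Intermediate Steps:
v(W, H) = ⅑ (v(W, H) = 1/9 = ⅑)
26474*v(8, 2) = 26474*(⅑) = 26474/9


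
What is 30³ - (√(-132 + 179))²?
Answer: 26953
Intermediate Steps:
30³ - (√(-132 + 179))² = 27000 - (√47)² = 27000 - 1*47 = 27000 - 47 = 26953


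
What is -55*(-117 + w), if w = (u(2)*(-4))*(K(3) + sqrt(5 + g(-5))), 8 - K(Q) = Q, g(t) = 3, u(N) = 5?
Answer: 11935 + 2200*sqrt(2) ≈ 15046.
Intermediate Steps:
K(Q) = 8 - Q
w = -100 - 40*sqrt(2) (w = (5*(-4))*((8 - 1*3) + sqrt(5 + 3)) = -20*((8 - 3) + sqrt(8)) = -20*(5 + 2*sqrt(2)) = -100 - 40*sqrt(2) ≈ -156.57)
-55*(-117 + w) = -55*(-117 + (-100 - 40*sqrt(2))) = -55*(-217 - 40*sqrt(2)) = 11935 + 2200*sqrt(2)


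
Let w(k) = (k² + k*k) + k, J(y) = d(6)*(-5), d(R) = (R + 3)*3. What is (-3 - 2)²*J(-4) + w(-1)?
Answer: -3374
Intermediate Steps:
d(R) = 9 + 3*R (d(R) = (3 + R)*3 = 9 + 3*R)
J(y) = -135 (J(y) = (9 + 3*6)*(-5) = (9 + 18)*(-5) = 27*(-5) = -135)
w(k) = k + 2*k² (w(k) = (k² + k²) + k = 2*k² + k = k + 2*k²)
(-3 - 2)²*J(-4) + w(-1) = (-3 - 2)²*(-135) - (1 + 2*(-1)) = (-5)²*(-135) - (1 - 2) = 25*(-135) - 1*(-1) = -3375 + 1 = -3374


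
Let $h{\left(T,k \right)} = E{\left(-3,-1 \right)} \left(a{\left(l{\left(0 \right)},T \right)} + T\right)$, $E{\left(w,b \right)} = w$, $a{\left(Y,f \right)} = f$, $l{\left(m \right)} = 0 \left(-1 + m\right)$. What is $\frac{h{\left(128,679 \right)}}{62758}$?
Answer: $- \frac{384}{31379} \approx -0.012237$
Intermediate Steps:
$l{\left(m \right)} = 0$
$h{\left(T,k \right)} = - 6 T$ ($h{\left(T,k \right)} = - 3 \left(T + T\right) = - 3 \cdot 2 T = - 6 T$)
$\frac{h{\left(128,679 \right)}}{62758} = \frac{\left(-6\right) 128}{62758} = \left(-768\right) \frac{1}{62758} = - \frac{384}{31379}$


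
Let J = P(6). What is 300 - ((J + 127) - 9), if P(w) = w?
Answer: 176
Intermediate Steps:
J = 6
300 - ((J + 127) - 9) = 300 - ((6 + 127) - 9) = 300 - (133 - 9) = 300 - 1*124 = 300 - 124 = 176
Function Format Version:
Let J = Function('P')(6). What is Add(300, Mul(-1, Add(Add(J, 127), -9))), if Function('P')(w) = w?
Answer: 176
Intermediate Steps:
J = 6
Add(300, Mul(-1, Add(Add(J, 127), -9))) = Add(300, Mul(-1, Add(Add(6, 127), -9))) = Add(300, Mul(-1, Add(133, -9))) = Add(300, Mul(-1, 124)) = Add(300, -124) = 176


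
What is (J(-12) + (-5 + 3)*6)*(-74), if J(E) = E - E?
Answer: 888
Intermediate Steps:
J(E) = 0
(J(-12) + (-5 + 3)*6)*(-74) = (0 + (-5 + 3)*6)*(-74) = (0 - 2*6)*(-74) = (0 - 12)*(-74) = -12*(-74) = 888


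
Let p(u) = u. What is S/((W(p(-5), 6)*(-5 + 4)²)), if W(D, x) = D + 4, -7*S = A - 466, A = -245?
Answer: -711/7 ≈ -101.57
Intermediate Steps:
S = 711/7 (S = -(-245 - 466)/7 = -⅐*(-711) = 711/7 ≈ 101.57)
W(D, x) = 4 + D
S/((W(p(-5), 6)*(-5 + 4)²)) = 711/(7*(((4 - 5)*(-5 + 4)²))) = 711/(7*((-1*(-1)²))) = 711/(7*((-1*1))) = (711/7)/(-1) = (711/7)*(-1) = -711/7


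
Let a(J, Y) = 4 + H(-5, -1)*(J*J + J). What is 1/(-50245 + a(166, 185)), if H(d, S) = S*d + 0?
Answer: 1/88369 ≈ 1.1316e-5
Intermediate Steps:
H(d, S) = S*d
a(J, Y) = 4 + 5*J + 5*J² (a(J, Y) = 4 + (-1*(-5))*(J*J + J) = 4 + 5*(J² + J) = 4 + 5*(J + J²) = 4 + (5*J + 5*J²) = 4 + 5*J + 5*J²)
1/(-50245 + a(166, 185)) = 1/(-50245 + (4 + 5*166 + 5*166²)) = 1/(-50245 + (4 + 830 + 5*27556)) = 1/(-50245 + (4 + 830 + 137780)) = 1/(-50245 + 138614) = 1/88369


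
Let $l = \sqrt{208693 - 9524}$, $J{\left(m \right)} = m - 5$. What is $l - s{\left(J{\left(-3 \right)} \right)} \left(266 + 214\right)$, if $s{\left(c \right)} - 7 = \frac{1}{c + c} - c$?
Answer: $-7170 + \sqrt{199169} \approx -6723.7$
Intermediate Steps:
$J{\left(m \right)} = -5 + m$ ($J{\left(m \right)} = m - 5 = -5 + m$)
$s{\left(c \right)} = 7 + \frac{1}{2 c} - c$ ($s{\left(c \right)} = 7 - \left(c - \frac{1}{c + c}\right) = 7 - \left(c - \frac{1}{2 c}\right) = 7 + \frac{1}{2 c} - c$)
$l = \sqrt{199169} \approx 446.28$
$l - s{\left(J{\left(-3 \right)} \right)} \left(266 + 214\right) = \sqrt{199169} - \left(7 + \frac{1}{2 \left(-5 - 3\right)} - \left(-5 - 3\right)\right) \left(266 + 214\right) = \sqrt{199169} - \left(7 + \frac{1}{2 \left(-8\right)} - -8\right) 480 = \sqrt{199169} - \left(7 + \frac{1}{2} \left(- \frac{1}{8}\right) + 8\right) 480 = \sqrt{199169} - \left(7 - \frac{1}{16} + 8\right) 480 = \sqrt{199169} - \frac{239}{16} \cdot 480 = \sqrt{199169} - 7170 = -7170 + \sqrt{199169}$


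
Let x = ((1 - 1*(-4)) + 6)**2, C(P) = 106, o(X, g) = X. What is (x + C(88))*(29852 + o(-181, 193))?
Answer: 6735317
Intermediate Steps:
x = 121 (x = ((1 + 4) + 6)**2 = (5 + 6)**2 = 11**2 = 121)
(x + C(88))*(29852 + o(-181, 193)) = (121 + 106)*(29852 - 181) = 227*29671 = 6735317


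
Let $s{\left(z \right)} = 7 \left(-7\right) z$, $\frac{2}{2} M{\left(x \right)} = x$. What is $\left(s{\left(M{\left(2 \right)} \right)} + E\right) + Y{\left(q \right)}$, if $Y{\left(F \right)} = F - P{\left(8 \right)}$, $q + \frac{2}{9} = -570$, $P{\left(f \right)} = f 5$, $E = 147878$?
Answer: $\frac{1324528}{9} \approx 1.4717 \cdot 10^{5}$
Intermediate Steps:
$M{\left(x \right)} = x$
$s{\left(z \right)} = - 49 z$
$P{\left(f \right)} = 5 f$
$q = - \frac{5132}{9}$ ($q = - \frac{2}{9} - 570 = - \frac{5132}{9} \approx -570.22$)
$Y{\left(F \right)} = -40 + F$ ($Y{\left(F \right)} = F - 5 \cdot 8 = F - 40 = -40 + F$)
$\left(s{\left(M{\left(2 \right)} \right)} + E\right) + Y{\left(q \right)} = \left(\left(-49\right) 2 + 147878\right) - \frac{5492}{9} = \left(-98 + 147878\right) - \frac{5492}{9} = 147780 - \frac{5492}{9} = \frac{1324528}{9}$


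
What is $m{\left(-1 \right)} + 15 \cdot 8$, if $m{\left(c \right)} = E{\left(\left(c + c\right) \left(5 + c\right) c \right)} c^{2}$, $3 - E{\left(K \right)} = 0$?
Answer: $123$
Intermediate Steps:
$E{\left(K \right)} = 3$ ($E{\left(K \right)} = 3 - 0 = 3 + 0 = 3$)
$m{\left(c \right)} = 3 c^{2}$
$m{\left(-1 \right)} + 15 \cdot 8 = 3 \left(-1\right)^{2} + 15 \cdot 8 = 3 \cdot 1 + 120 = 3 + 120 = 123$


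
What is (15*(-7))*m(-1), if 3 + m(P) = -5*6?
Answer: 3465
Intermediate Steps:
m(P) = -33 (m(P) = -3 - 5*6 = -3 - 30 = -33)
(15*(-7))*m(-1) = (15*(-7))*(-33) = -105*(-33) = 3465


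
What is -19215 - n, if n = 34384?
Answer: -53599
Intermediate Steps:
-19215 - n = -19215 - 1*34384 = -19215 - 34384 = -53599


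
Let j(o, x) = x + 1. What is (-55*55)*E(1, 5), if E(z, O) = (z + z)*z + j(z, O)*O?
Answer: -96800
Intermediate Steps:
j(o, x) = 1 + x
E(z, O) = 2*z² + O*(1 + O) (E(z, O) = (z + z)*z + (1 + O)*O = (2*z)*z + O*(1 + O) = 2*z² + O*(1 + O))
(-55*55)*E(1, 5) = (-55*55)*(2*1² + 5*(1 + 5)) = -3025*(2*1 + 5*6) = -3025*(2 + 30) = -3025*32 = -96800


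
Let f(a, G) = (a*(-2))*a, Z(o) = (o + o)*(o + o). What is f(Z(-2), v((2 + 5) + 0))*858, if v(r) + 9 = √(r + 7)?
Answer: -439296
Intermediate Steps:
Z(o) = 4*o² (Z(o) = (2*o)*(2*o) = 4*o²)
v(r) = -9 + √(7 + r) (v(r) = -9 + √(r + 7) = -9 + √(7 + r))
f(a, G) = -2*a² (f(a, G) = (-2*a)*a = -2*a²)
f(Z(-2), v((2 + 5) + 0))*858 = -2*(4*(-2)²)²*858 = -2*(4*4)²*858 = -2*16²*858 = -2*256*858 = -512*858 = -439296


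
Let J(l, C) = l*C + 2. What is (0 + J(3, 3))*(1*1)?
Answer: 11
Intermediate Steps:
J(l, C) = 2 + C*l (J(l, C) = C*l + 2 = 2 + C*l)
(0 + J(3, 3))*(1*1) = (0 + (2 + 3*3))*(1*1) = (0 + (2 + 9))*1 = (0 + 11)*1 = 11*1 = 11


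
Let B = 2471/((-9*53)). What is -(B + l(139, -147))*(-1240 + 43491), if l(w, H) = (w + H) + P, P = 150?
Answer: -2757427013/477 ≈ -5.7808e+6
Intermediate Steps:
B = -2471/477 (B = 2471/(-477) = 2471*(-1/477) = -2471/477 ≈ -5.1803)
l(w, H) = 150 + H + w (l(w, H) = (w + H) + 150 = (H + w) + 150 = 150 + H + w)
-(B + l(139, -147))*(-1240 + 43491) = -(-2471/477 + (150 - 147 + 139))*(-1240 + 43491) = -(-2471/477 + 142)*42251 = -65263*42251/477 = -1*2757427013/477 = -2757427013/477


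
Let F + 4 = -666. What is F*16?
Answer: -10720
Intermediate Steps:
F = -670 (F = -4 - 666 = -670)
F*16 = -670*16 = -10720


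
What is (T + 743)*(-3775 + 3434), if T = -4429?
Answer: 1256926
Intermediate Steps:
(T + 743)*(-3775 + 3434) = (-4429 + 743)*(-3775 + 3434) = -3686*(-341) = 1256926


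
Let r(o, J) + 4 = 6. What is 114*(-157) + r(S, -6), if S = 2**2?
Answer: -17896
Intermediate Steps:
S = 4
r(o, J) = 2 (r(o, J) = -4 + 6 = 2)
114*(-157) + r(S, -6) = 114*(-157) + 2 = -17898 + 2 = -17896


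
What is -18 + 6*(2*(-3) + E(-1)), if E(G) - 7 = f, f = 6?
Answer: 24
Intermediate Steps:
E(G) = 13 (E(G) = 7 + 6 = 13)
-18 + 6*(2*(-3) + E(-1)) = -18 + 6*(2*(-3) + 13) = -18 + 6*(-6 + 13) = -18 + 6*7 = -18 + 42 = 24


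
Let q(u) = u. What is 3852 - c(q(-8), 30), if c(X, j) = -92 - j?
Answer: 3974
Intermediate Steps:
3852 - c(q(-8), 30) = 3852 - (-92 - 1*30) = 3852 - (-92 - 30) = 3852 - 1*(-122) = 3852 + 122 = 3974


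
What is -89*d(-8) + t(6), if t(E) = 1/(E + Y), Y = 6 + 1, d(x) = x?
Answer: 9257/13 ≈ 712.08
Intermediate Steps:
Y = 7
t(E) = 1/(7 + E) (t(E) = 1/(E + 7) = 1/(7 + E))
-89*d(-8) + t(6) = -89*(-8) + 1/(7 + 6) = 712 + 1/13 = 9257/13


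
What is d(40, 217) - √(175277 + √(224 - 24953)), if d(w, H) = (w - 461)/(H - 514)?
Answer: 421/297 - √(175277 + I*√24729) ≈ -417.24 - 0.18781*I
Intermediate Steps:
d(w, H) = (-461 + w)/(-514 + H)
d(40, 217) - √(175277 + √(224 - 24953)) = (-461 + 40)/(-514 + 217) - √(175277 + √(224 - 24953)) = -421/(-297) - √(175277 + √(-24729)) = -1/297*(-421) - √(175277 + I*√24729) = 421/297 - √(175277 + I*√24729)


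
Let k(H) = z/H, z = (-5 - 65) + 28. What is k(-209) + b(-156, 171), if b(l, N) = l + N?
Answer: 3177/209 ≈ 15.201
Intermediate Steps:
b(l, N) = N + l
z = -42 (z = -70 + 28 = -42)
k(H) = -42/H
k(-209) + b(-156, 171) = -42/(-209) + (171 - 156) = -42*(-1/209) + 15 = 42/209 + 15 = 3177/209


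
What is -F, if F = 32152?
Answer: -32152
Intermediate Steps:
-F = -1*32152 = -32152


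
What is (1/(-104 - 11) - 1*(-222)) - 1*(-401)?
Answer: 71644/115 ≈ 622.99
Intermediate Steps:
(1/(-104 - 11) - 1*(-222)) - 1*(-401) = (1/(-115) + 222) + 401 = (-1/115 + 222) + 401 = 25529/115 + 401 = 71644/115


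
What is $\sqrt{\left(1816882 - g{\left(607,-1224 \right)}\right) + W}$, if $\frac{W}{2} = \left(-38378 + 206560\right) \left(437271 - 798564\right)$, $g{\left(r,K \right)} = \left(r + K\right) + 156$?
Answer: $i \sqrt{121524141309} \approx 3.486 \cdot 10^{5} i$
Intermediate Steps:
$g{\left(r,K \right)} = 156 + K + r$ ($g{\left(r,K \right)} = \left(K + r\right) + 156 = 156 + K + r$)
$W = -121525958652$ ($W = 2 \left(-38378 + 206560\right) \left(437271 - 798564\right) = 2 \cdot 168182 \left(-361293\right) = 2 \left(-60762979326\right) = -121525958652$)
$\sqrt{\left(1816882 - g{\left(607,-1224 \right)}\right) + W} = \sqrt{\left(1816882 - \left(156 - 1224 + 607\right)\right) - 121525958652} = \sqrt{\left(1816882 - -461\right) - 121525958652} = \sqrt{\left(1816882 + 461\right) - 121525958652} = \sqrt{1817343 - 121525958652} = \sqrt{-121524141309} = i \sqrt{121524141309}$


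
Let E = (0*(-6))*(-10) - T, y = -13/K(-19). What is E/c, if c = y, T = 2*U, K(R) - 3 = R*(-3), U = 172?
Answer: 20640/13 ≈ 1587.7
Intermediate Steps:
K(R) = 3 - 3*R (K(R) = 3 + R*(-3) = 3 - 3*R)
T = 344 (T = 2*172 = 344)
y = -13/60 (y = -13/(3 - 3*(-19)) = -13/(3 + 57) = -13/60 ≈ -0.21667)
c = -13/60 ≈ -0.21667
E = -344 (E = (0*(-6))*(-10) - 1*344 = 0*(-10) - 344 = 0 - 344 = -344)
E/c = -344/(-13/60) = -344*(-60/13) = 20640/13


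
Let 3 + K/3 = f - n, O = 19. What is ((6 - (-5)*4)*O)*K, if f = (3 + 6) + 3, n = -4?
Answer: 19266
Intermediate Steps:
f = 12 (f = 9 + 3 = 12)
K = 39 (K = -9 + 3*(12 - 1*(-4)) = -9 + 3*(12 + 4) = -9 + 3*16 = -9 + 48 = 39)
((6 - (-5)*4)*O)*K = ((6 - (-5)*4)*19)*39 = ((6 - 5*(-4))*19)*39 = ((6 + 20)*19)*39 = (26*19)*39 = 494*39 = 19266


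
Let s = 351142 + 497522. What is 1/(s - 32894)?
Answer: 1/815770 ≈ 1.2258e-6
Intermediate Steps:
s = 848664
1/(s - 32894) = 1/(848664 - 32894) = 1/815770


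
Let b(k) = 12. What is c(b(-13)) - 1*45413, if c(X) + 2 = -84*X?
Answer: -46423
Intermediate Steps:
c(X) = -2 - 84*X
c(b(-13)) - 1*45413 = (-2 - 84*12) - 1*45413 = (-2 - 1008) - 45413 = -1010 - 45413 = -46423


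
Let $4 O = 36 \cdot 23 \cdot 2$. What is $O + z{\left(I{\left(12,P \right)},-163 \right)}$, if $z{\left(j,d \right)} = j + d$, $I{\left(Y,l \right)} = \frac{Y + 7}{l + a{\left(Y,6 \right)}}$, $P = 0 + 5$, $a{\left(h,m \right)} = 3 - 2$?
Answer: $\frac{1525}{6} \approx 254.17$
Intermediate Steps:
$a{\left(h,m \right)} = 1$ ($a{\left(h,m \right)} = 3 - 2 = 1$)
$O = 414$ ($O = \frac{36 \cdot 23 \cdot 2}{4} = \frac{828 \cdot 2}{4} = \frac{1}{4} \cdot 1656 = 414$)
$P = 5$
$I{\left(Y,l \right)} = \frac{7 + Y}{1 + l}$ ($I{\left(Y,l \right)} = \frac{Y + 7}{l + 1} = \frac{7 + Y}{1 + l}$)
$z{\left(j,d \right)} = d + j$
$O + z{\left(I{\left(12,P \right)},-163 \right)} = 414 - \left(163 - \frac{7 + 12}{1 + 5}\right) = 414 - \left(163 - \frac{1}{6} \cdot 19\right) = 414 + \left(-163 + \frac{1}{6} \cdot 19\right) = 414 + \left(-163 + \frac{19}{6}\right) = 414 - \frac{959}{6} = \frac{1525}{6}$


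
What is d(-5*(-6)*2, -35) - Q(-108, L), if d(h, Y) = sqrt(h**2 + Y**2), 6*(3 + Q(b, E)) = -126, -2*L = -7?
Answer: 24 + 5*sqrt(193) ≈ 93.462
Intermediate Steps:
L = 7/2 (L = -1/2*(-7) = 7/2 ≈ 3.5000)
Q(b, E) = -24 (Q(b, E) = -3 + (1/6)*(-126) = -3 - 21 = -24)
d(h, Y) = sqrt(Y**2 + h**2)
d(-5*(-6)*2, -35) - Q(-108, L) = sqrt((-35)**2 + (-5*(-6)*2)**2) - 1*(-24) = sqrt(1225 + (30*2)**2) + 24 = sqrt(1225 + 60**2) + 24 = sqrt(1225 + 3600) + 24 = sqrt(4825) + 24 = 5*sqrt(193) + 24 = 24 + 5*sqrt(193)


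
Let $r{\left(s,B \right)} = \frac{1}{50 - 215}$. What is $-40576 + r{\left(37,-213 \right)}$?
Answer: $- \frac{6695041}{165} \approx -40576.0$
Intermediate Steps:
$r{\left(s,B \right)} = - \frac{1}{165}$ ($r{\left(s,B \right)} = \frac{1}{-165} = - \frac{1}{165}$)
$-40576 + r{\left(37,-213 \right)} = -40576 - \frac{1}{165} = - \frac{6695041}{165}$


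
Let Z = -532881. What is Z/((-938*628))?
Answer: 532881/589064 ≈ 0.90462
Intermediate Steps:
Z/((-938*628)) = -532881/((-938*628)) = -532881/(-589064) = -532881*(-1/589064) = 532881/589064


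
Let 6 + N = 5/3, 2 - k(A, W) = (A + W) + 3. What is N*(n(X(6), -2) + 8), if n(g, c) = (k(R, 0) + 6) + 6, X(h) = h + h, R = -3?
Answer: -286/3 ≈ -95.333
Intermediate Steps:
k(A, W) = -1 - A - W (k(A, W) = 2 - ((A + W) + 3) = 2 - (3 + A + W) = 2 + (-3 - A - W) = -1 - A - W)
X(h) = 2*h
N = -13/3 (N = -6 + 5/3 = -13/3 ≈ -4.3333)
n(g, c) = 14 (n(g, c) = ((-1 - 1*(-3) - 1*0) + 6) + 6 = ((-1 + 3 + 0) + 6) + 6 = (2 + 6) + 6 = 8 + 6 = 14)
N*(n(X(6), -2) + 8) = -13*(14 + 8)/3 = -13/3*22 = -286/3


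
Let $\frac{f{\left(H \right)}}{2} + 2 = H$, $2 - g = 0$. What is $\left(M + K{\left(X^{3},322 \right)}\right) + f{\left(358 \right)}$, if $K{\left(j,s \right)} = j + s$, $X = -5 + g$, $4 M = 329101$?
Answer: $\frac{333129}{4} \approx 83282.0$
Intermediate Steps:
$g = 2$ ($g = 2 - 0 = 2 + 0 = 2$)
$f{\left(H \right)} = -4 + 2 H$
$M = \frac{329101}{4}$ ($M = \frac{1}{4} \cdot 329101 = \frac{329101}{4} \approx 82275.0$)
$X = -3$ ($X = -5 + 2 = -3$)
$\left(M + K{\left(X^{3},322 \right)}\right) + f{\left(358 \right)} = \left(\frac{329101}{4} + \left(\left(-3\right)^{3} + 322\right)\right) + \left(-4 + 2 \cdot 358\right) = \left(\frac{329101}{4} + \left(-27 + 322\right)\right) + \left(-4 + 716\right) = \left(\frac{329101}{4} + 295\right) + 712 = \frac{330281}{4} + 712 = \frac{333129}{4}$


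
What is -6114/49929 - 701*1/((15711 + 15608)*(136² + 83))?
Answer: -107806758671/880377935613 ≈ -0.12246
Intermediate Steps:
-6114/49929 - 701*1/((15711 + 15608)*(136² + 83)) = -6114*1/49929 - 701*1/(31319*(18496 + 83)) = -2038/16643 - 701/(31319*18579) = -2038/16643 - 701/581875701 = -107806758671/880377935613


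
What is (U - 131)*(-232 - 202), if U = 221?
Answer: -39060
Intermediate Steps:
(U - 131)*(-232 - 202) = (221 - 131)*(-232 - 202) = 90*(-434) = -39060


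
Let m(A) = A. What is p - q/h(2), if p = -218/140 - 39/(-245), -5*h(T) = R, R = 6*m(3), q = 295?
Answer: 35521/441 ≈ 80.547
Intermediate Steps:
R = 18 (R = 6*3 = 18)
h(T) = -18/5 (h(T) = -⅕*18 = -18/5)
p = -137/98 (p = -218*1/140 - 39*(-1/245) = -109/70 + 39/245 = -137/98 ≈ -1.3980)
p - q/h(2) = -137/98 - 295/(-18/5) = -137/98 - 295*(-5)/18 = -137/98 - 1*(-1475/18) = -137/98 + 1475/18 = 35521/441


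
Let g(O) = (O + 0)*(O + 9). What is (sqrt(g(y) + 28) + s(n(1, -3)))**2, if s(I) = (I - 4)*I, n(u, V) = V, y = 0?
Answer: 469 + 84*sqrt(7) ≈ 691.24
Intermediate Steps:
s(I) = I*(-4 + I) (s(I) = (-4 + I)*I = I*(-4 + I))
g(O) = O*(9 + O)
(sqrt(g(y) + 28) + s(n(1, -3)))**2 = (sqrt(0*(9 + 0) + 28) - 3*(-4 - 3))**2 = (sqrt(0*9 + 28) - 3*(-7))**2 = (sqrt(0 + 28) + 21)**2 = (sqrt(28) + 21)**2 = (2*sqrt(7) + 21)**2 = (21 + 2*sqrt(7))**2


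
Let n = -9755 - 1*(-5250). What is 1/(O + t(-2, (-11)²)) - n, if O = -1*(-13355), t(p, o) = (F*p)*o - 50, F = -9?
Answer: 69750916/15483 ≈ 4505.0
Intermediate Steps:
n = -4505 (n = -9755 + 5250 = -4505)
t(p, o) = -50 - 9*o*p (t(p, o) = (-9*p)*o - 50 = -9*o*p - 50 = -50 - 9*o*p)
O = 13355
1/(O + t(-2, (-11)²)) - n = 1/(13355 + (-50 - 9*(-11)²*(-2))) - 1*(-4505) = 1/(13355 + (-50 - 9*121*(-2))) + 4505 = 1/(13355 + (-50 + 2178)) + 4505 = 1/(13355 + 2128) + 4505 = 1/15483 + 4505 = 69750916/15483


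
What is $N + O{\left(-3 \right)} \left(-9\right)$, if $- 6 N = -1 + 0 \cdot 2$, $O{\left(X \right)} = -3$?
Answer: $\frac{163}{6} \approx 27.167$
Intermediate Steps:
$N = \frac{1}{6}$ ($N = - \frac{-1 + 0 \cdot 2}{6} = - \frac{-1 + 0}{6} = \left(- \frac{1}{6}\right) \left(-1\right) = \frac{1}{6} \approx 0.16667$)
$N + O{\left(-3 \right)} \left(-9\right) = \frac{1}{6} - -27 = \frac{1}{6} + 27 = \frac{163}{6}$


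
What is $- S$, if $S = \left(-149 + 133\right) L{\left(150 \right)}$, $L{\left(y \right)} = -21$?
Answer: $-336$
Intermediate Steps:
$S = 336$ ($S = \left(-149 + 133\right) \left(-21\right) = \left(-16\right) \left(-21\right) = 336$)
$- S = \left(-1\right) 336 = -336$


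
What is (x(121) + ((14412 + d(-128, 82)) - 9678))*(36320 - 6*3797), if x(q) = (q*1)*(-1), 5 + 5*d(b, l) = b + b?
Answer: 308720552/5 ≈ 6.1744e+7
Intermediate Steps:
d(b, l) = -1 + 2*b/5 (d(b, l) = -1 + (b + b)/5 = -1 + (2*b)/5 = -1 + 2*b/5)
x(q) = -q (x(q) = q*(-1) = -q)
(x(121) + ((14412 + d(-128, 82)) - 9678))*(36320 - 6*3797) = (-1*121 + ((14412 + (-1 + (2/5)*(-128))) - 9678))*(36320 - 6*3797) = (-121 + ((14412 + (-1 - 256/5)) - 9678))*(36320 - 22782) = (-121 + ((14412 - 261/5) - 9678))*13538 = (-121 + (71799/5 - 9678))*13538 = (-121 + 23409/5)*13538 = (22804/5)*13538 = 308720552/5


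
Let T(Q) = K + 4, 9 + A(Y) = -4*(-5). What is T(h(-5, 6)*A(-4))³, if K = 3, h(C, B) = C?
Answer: 343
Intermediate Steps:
A(Y) = 11 (A(Y) = -9 - 4*(-5) = -9 + 20 = 11)
T(Q) = 7 (T(Q) = 3 + 4 = 7)
T(h(-5, 6)*A(-4))³ = 7³ = 343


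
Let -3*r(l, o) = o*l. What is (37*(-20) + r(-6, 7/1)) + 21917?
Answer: 21191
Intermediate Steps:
r(l, o) = -l*o/3 (r(l, o) = -o*l/3 = -l*o/3)
(37*(-20) + r(-6, 7/1)) + 21917 = (37*(-20) - ⅓*(-6)*7/1) + 21917 = (-740 - ⅓*(-6)*7*1) + 21917 = (-740 - ⅓*(-6)*7) + 21917 = (-740 + 14) + 21917 = -726 + 21917 = 21191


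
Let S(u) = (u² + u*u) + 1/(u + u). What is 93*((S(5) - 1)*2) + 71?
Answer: 46018/5 ≈ 9203.6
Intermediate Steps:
S(u) = 1/(2*u) + 2*u² (S(u) = (u² + u²) + 1/(2*u) = 2*u² + 1/(2*u) = 1/(2*u) + 2*u²)
93*((S(5) - 1)*2) + 71 = 93*(((½)*(1 + 4*5³)/5 - 1)*2) + 71 = 93*(((½)*(⅕)*(1 + 4*125) - 1)*2) + 71 = 93*(((½)*(⅕)*(1 + 500) - 1)*2) + 71 = 93*(((½)*(⅕)*501 - 1)*2) + 71 = 93*((501/10 - 1)*2) + 71 = 93*((491/10)*2) + 71 = 93*(491/5) + 71 = 45663/5 + 71 = 46018/5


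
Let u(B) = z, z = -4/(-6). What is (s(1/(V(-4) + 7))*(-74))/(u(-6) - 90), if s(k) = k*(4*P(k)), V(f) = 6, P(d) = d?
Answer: 222/11323 ≈ 0.019606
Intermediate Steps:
z = ⅔ (z = -4*(-⅙) = ⅔ ≈ 0.66667)
u(B) = ⅔
s(k) = 4*k² (s(k) = k*(4*k) = 4*k²)
(s(1/(V(-4) + 7))*(-74))/(u(-6) - 90) = ((4*(1/(6 + 7))²)*(-74))/(⅔ - 90) = ((4*(1/13)²)*(-74))/(-268/3) = ((4*(1/13)²)*(-74))*(-3/268) = ((4*(1/169))*(-74))*(-3/268) = ((4/169)*(-74))*(-3/268) = -296/169*(-3/268) = 222/11323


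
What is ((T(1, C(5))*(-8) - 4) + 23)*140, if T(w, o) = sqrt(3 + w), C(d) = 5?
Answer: 420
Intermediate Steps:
((T(1, C(5))*(-8) - 4) + 23)*140 = ((sqrt(3 + 1)*(-8) - 4) + 23)*140 = ((sqrt(4)*(-8) - 4) + 23)*140 = ((2*(-8) - 4) + 23)*140 = ((-16 - 4) + 23)*140 = (-20 + 23)*140 = 3*140 = 420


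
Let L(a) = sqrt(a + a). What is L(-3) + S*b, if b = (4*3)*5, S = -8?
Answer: -480 + I*sqrt(6) ≈ -480.0 + 2.4495*I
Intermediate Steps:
L(a) = sqrt(2)*sqrt(a) (L(a) = sqrt(2*a) = sqrt(2)*sqrt(a))
b = 60 (b = 12*5 = 60)
L(-3) + S*b = sqrt(2)*sqrt(-3) - 8*60 = sqrt(2)*(I*sqrt(3)) - 480 = I*sqrt(6) - 480 = -480 + I*sqrt(6)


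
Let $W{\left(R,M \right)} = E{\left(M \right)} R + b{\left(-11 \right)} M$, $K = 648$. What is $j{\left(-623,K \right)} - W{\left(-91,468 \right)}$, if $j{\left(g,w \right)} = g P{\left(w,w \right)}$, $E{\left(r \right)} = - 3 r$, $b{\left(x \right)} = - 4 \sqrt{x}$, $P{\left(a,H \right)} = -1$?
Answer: $-127141 + 1872 i \sqrt{11} \approx -1.2714 \cdot 10^{5} + 6208.7 i$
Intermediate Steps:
$j{\left(g,w \right)} = - g$ ($j{\left(g,w \right)} = g \left(-1\right) = - g$)
$W{\left(R,M \right)} = - 3 M R - 4 i M \sqrt{11}$ ($W{\left(R,M \right)} = - 3 M R + - 4 \sqrt{-11} M = - 3 M R + - 4 i \sqrt{11} M = - 3 M R - 4 i M \sqrt{11}$)
$j{\left(-623,K \right)} - W{\left(-91,468 \right)} = \left(-1\right) \left(-623\right) - 468 \left(\left(-3\right) \left(-91\right) - 4 i \sqrt{11}\right) = 623 - 468 \left(273 - 4 i \sqrt{11}\right) = 623 - \left(127764 - 1872 i \sqrt{11}\right) = -127141 + 1872 i \sqrt{11}$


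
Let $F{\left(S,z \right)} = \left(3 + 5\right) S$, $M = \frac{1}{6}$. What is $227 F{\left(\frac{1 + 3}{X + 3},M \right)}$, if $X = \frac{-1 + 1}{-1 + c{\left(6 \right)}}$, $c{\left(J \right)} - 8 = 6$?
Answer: $\frac{7264}{3} \approx 2421.3$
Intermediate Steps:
$c{\left(J \right)} = 14$ ($c{\left(J \right)} = 8 + 6 = 14$)
$X = 0$ ($X = \frac{-1 + 1}{-1 + 14} = \frac{0}{13} = 0 \cdot \frac{1}{13} = 0$)
$M = \frac{1}{6} \approx 0.16667$
$F{\left(S,z \right)} = 8 S$
$227 F{\left(\frac{1 + 3}{X + 3},M \right)} = 227 \cdot 8 \frac{1 + 3}{0 + 3} = 227 \cdot 8 \cdot \frac{4}{3} = 227 \cdot \frac{32}{3} = \frac{7264}{3}$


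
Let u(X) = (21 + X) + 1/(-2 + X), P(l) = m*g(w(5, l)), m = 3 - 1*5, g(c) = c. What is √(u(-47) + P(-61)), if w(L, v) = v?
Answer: √4703/7 ≈ 9.7969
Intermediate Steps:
m = -2 (m = 3 - 5 = -2)
P(l) = -2*l
u(X) = 21 + X + 1/(-2 + X)
√(u(-47) + P(-61)) = √((-41 + (-47)² + 19*(-47))/(-2 - 47) - 2*(-61)) = √((-41 + 2209 - 893)/(-49) + 122) = √(-1/49*1275 + 122) = √(-1275/49 + 122) = √(4703/49) = √4703/7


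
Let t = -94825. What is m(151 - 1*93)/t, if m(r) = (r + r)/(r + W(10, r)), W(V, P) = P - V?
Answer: -58/5025725 ≈ -1.1541e-5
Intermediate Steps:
m(r) = 2*r/(-10 + 2*r) (m(r) = (r + r)/(r + (r - 1*10)) = (2*r)/(r + (r - 10)) = (2*r)/(r + (-10 + r)) = (2*r)/(-10 + 2*r) = 2*r/(-10 + 2*r))
m(151 - 1*93)/t = ((151 - 1*93)/(-5 + (151 - 1*93)))/(-94825) = ((151 - 93)/(-5 + (151 - 93)))*(-1/94825) = (58/(-5 + 58))*(-1/94825) = (58/53)*(-1/94825) = -58/5025725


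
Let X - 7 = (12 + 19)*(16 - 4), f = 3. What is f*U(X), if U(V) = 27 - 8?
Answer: 57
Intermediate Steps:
X = 379 (X = 7 + (12 + 19)*(16 - 4) = 7 + 31*12 = 7 + 372 = 379)
U(V) = 19
f*U(X) = 3*19 = 57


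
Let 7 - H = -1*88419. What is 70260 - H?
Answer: -18166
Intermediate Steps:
H = 88426 (H = 7 - (-1)*88419 = 7 - 1*(-88419) = 7 + 88419 = 88426)
70260 - H = 70260 - 1*88426 = 70260 - 88426 = -18166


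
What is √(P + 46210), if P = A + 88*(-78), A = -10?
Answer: 2*√9834 ≈ 198.33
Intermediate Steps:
P = -6874 (P = -10 + 88*(-78) = -10 - 6864 = -6874)
√(P + 46210) = √(-6874 + 46210) = √39336 = 2*√9834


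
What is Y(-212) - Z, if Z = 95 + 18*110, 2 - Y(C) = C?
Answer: -1861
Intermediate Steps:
Y(C) = 2 - C
Z = 2075 (Z = 95 + 1980 = 2075)
Y(-212) - Z = (2 - 1*(-212)) - 1*2075 = (2 + 212) - 2075 = 214 - 2075 = -1861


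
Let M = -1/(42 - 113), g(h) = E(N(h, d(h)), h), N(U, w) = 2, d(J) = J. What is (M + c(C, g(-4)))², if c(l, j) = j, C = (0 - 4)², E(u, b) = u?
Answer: 20449/5041 ≈ 4.0565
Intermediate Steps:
C = 16 (C = (-4)² = 16)
g(h) = 2
M = 1/71 (M = -1/(-71) = -1*(-1/71) = 1/71 ≈ 0.014085)
(M + c(C, g(-4)))² = (1/71 + 2)² = (143/71)² = 20449/5041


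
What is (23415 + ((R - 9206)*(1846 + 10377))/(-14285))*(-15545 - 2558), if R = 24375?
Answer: -2698661060564/14285 ≈ -1.8892e+8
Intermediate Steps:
(23415 + ((R - 9206)*(1846 + 10377))/(-14285))*(-15545 - 2558) = (23415 + ((24375 - 9206)*(1846 + 10377))/(-14285))*(-15545 - 2558) = (23415 + (15169*12223)*(-1/14285))*(-18103) = (23415 + 185410687*(-1/14285))*(-18103) = (23415 - 185410687/14285)*(-18103) = (149072588/14285)*(-18103) = -2698661060564/14285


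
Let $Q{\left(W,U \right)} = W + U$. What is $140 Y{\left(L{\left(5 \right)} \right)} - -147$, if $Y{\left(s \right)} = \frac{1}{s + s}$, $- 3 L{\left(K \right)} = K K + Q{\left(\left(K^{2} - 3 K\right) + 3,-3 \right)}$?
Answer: $141$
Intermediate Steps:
$Q{\left(W,U \right)} = U + W$
$L{\left(K \right)} = K - \frac{2 K^{2}}{3}$ ($L{\left(K \right)} = - \frac{K K + \left(-3 + \left(\left(K^{2} - 3 K\right) + 3\right)\right)}{3} = - \frac{K^{2} + \left(-3 + \left(3 + K^{2} - 3 K\right)\right)}{3} = - \frac{K^{2} + \left(K^{2} - 3 K\right)}{3} = - \frac{- 3 K + 2 K^{2}}{3} = K - \frac{2 K^{2}}{3}$)
$Y{\left(s \right)} = \frac{1}{2 s}$
$140 Y{\left(L{\left(5 \right)} \right)} - -147 = 140 \frac{1}{2 \cdot \frac{1}{3} \cdot 5 \left(3 - 10\right)} - -147 = 140 \frac{1}{2 \cdot \frac{1}{3} \cdot 5 \left(3 - 10\right)} + 147 = 140 \frac{1}{2 \cdot \frac{1}{3} \cdot 5 \left(-7\right)} + 147 = 140 \frac{1}{2 \left(- \frac{35}{3}\right)} + 147 = 140 \cdot \frac{1}{2} \left(- \frac{3}{35}\right) + 147 = 140 \left(- \frac{3}{70}\right) + 147 = -6 + 147 = 141$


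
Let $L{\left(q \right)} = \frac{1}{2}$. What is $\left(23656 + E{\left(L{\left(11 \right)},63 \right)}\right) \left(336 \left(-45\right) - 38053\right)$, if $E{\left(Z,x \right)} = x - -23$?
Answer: $-1262433366$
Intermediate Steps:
$L{\left(q \right)} = \frac{1}{2}$
$E{\left(Z,x \right)} = 23 + x$ ($E{\left(Z,x \right)} = x + 23 = 23 + x$)
$\left(23656 + E{\left(L{\left(11 \right)},63 \right)}\right) \left(336 \left(-45\right) - 38053\right) = \left(23656 + \left(23 + 63\right)\right) \left(336 \left(-45\right) - 38053\right) = \left(23656 + 86\right) \left(-15120 - 38053\right) = 23742 \left(-53173\right) = -1262433366$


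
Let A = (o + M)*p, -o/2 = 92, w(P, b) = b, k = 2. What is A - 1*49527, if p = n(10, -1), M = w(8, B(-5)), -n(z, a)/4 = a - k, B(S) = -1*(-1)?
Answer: -51723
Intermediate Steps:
B(S) = 1
n(z, a) = 8 - 4*a (n(z, a) = -4*(a - 1*2) = -4*(a - 2) = -4*(-2 + a) = 8 - 4*a)
M = 1
p = 12 (p = 8 - 4*(-1) = 8 + 4 = 12)
o = -184 (o = -2*92 = -184)
A = -2196 (A = (-184 + 1)*12 = -183*12 = -2196)
A - 1*49527 = -2196 - 1*49527 = -2196 - 49527 = -51723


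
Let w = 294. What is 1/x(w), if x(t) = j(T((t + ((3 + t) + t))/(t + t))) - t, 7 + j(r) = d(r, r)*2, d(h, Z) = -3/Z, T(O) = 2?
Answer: -1/304 ≈ -0.0032895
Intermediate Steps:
j(r) = -7 - 6/r (j(r) = -7 - 3/r*2 = -7 - 6/r)
x(t) = -10 - t (x(t) = (-7 - 6/2) - t = (-7 - 6*½) - t = (-7 - 3) - t = -10 - t)
1/x(w) = 1/(-10 - 1*294) = 1/(-10 - 294) = 1/(-304) = -1/304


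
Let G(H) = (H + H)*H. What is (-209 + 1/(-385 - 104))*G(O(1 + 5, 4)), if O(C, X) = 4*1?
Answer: -3270464/489 ≈ -6688.1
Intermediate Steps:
O(C, X) = 4
G(H) = 2*H² (G(H) = (2*H)*H = 2*H²)
(-209 + 1/(-385 - 104))*G(O(1 + 5, 4)) = (-209 + 1/(-385 - 104))*(2*4²) = (-209 + 1/(-489))*(2*16) = (-209 - 1/489)*32 = -102202/489*32 = -3270464/489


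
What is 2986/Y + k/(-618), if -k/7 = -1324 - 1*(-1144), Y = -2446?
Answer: -410609/125969 ≈ -3.2596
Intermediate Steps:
k = 1260 (k = -7*(-1324 - 1*(-1144)) = -7*(-1324 + 1144) = -7*(-180) = 1260)
2986/Y + k/(-618) = 2986/(-2446) + 1260/(-618) = 2986*(-1/2446) + 1260*(-1/618) = -1493/1223 - 210/103 = -410609/125969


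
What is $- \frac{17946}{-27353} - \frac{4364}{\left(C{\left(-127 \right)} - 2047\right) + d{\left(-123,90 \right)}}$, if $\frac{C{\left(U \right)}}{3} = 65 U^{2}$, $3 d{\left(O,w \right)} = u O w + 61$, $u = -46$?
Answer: $\frac{178000099854}{271850662565} \approx 0.65477$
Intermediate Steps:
$d{\left(O,w \right)} = \frac{61}{3} - \frac{46 O w}{3}$ ($d{\left(O,w \right)} = \frac{- 46 O w + 61}{3} = \frac{61 - 46 O w}{3} = \frac{61}{3} - \frac{46 O w}{3}$)
$C{\left(U \right)} = 195 U^{2}$ ($C{\left(U \right)} = 3 \cdot 65 U^{2} = 195 U^{2}$)
$- \frac{17946}{-27353} - \frac{4364}{\left(C{\left(-127 \right)} - 2047\right) + d{\left(-123,90 \right)}} = - \frac{17946}{-27353} - \frac{4364}{\left(195 \left(-127\right)^{2} - 2047\right) - \left(- \frac{61}{3} - 169740\right)} = \left(-17946\right) \left(- \frac{1}{27353}\right) - \frac{4364}{\left(195 \cdot 16129 - 2047\right) + \left(\frac{61}{3} + 169740\right)} = \frac{17946}{27353} - \frac{4364}{\left(3145155 - 2047\right) + \frac{509281}{3}} = \frac{17946}{27353} - \frac{4364}{3143108 + \frac{509281}{3}} = \frac{17946}{27353} - \frac{4364}{\frac{9938605}{3}} = \frac{17946}{27353} - \frac{13092}{9938605} = \frac{178000099854}{271850662565}$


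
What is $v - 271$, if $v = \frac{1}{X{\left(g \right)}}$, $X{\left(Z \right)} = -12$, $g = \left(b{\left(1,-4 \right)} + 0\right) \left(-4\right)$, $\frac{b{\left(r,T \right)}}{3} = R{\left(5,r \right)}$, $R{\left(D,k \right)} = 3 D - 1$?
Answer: $- \frac{3253}{12} \approx -271.08$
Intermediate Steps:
$R{\left(D,k \right)} = -1 + 3 D$
$b{\left(r,T \right)} = 42$ ($b{\left(r,T \right)} = 3 \left(-1 + 3 \cdot 5\right) = 3 \left(-1 + 15\right) = 3 \cdot 14 = 42$)
$g = -168$ ($g = \left(42 + 0\right) \left(-4\right) = 42 \left(-4\right) = -168$)
$v = - \frac{1}{12}$ ($v = \frac{1}{-12} = - \frac{1}{12} \approx -0.083333$)
$v - 271 = - \frac{1}{12} - 271 = - \frac{3253}{12}$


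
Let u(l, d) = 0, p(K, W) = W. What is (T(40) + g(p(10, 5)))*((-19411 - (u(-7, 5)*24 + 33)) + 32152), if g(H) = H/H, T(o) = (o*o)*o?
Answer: 813324708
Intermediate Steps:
T(o) = o³ (T(o) = o²*o = o³)
g(H) = 1
(T(40) + g(p(10, 5)))*((-19411 - (u(-7, 5)*24 + 33)) + 32152) = (40³ + 1)*((-19411 - (0*24 + 33)) + 32152) = (64000 + 1)*((-19411 - (0 + 33)) + 32152) = 64001*((-19411 - 1*33) + 32152) = 64001*((-19411 - 33) + 32152) = 64001*(-19444 + 32152) = 64001*12708 = 813324708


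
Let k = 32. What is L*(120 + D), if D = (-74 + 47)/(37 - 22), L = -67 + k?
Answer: -4137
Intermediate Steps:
L = -35 (L = -67 + 32 = -35)
D = -9/5 (D = -27/15 = -27*1/15 = -9/5 ≈ -1.8000)
L*(120 + D) = -35*(120 - 9/5) = -35*591/5 = -4137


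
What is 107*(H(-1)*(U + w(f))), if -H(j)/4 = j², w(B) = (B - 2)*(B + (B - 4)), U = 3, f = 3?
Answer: -2140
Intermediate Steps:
w(B) = (-4 + 2*B)*(-2 + B) (w(B) = (-2 + B)*(B + (-4 + B)) = (-2 + B)*(-4 + 2*B) = (-4 + 2*B)*(-2 + B))
H(j) = -4*j²
107*(H(-1)*(U + w(f))) = 107*((-4*(-1)²)*(3 + (8 - 8*3 + 2*3²))) = 107*((-4*1)*(3 + (8 - 24 + 2*9))) = 107*(-4*(3 + (8 - 24 + 18))) = 107*(-4*(3 + 2)) = 107*(-4*5) = 107*(-20) = -2140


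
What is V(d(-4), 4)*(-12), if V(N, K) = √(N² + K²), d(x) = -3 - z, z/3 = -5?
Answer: -48*√10 ≈ -151.79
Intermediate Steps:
z = -15 (z = 3*(-5) = -15)
d(x) = 12 (d(x) = -3 - 1*(-15) = -3 + 15 = 12)
V(N, K) = √(K² + N²)
V(d(-4), 4)*(-12) = √(4² + 12²)*(-12) = √(16 + 144)*(-12) = √160*(-12) = (4*√10)*(-12) = -48*√10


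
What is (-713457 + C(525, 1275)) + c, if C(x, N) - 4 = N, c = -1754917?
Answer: -2467095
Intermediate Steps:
C(x, N) = 4 + N
(-713457 + C(525, 1275)) + c = (-713457 + (4 + 1275)) - 1754917 = (-713457 + 1279) - 1754917 = -712178 - 1754917 = -2467095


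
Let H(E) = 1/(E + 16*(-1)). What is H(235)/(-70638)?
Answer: -1/15469722 ≈ -6.4642e-8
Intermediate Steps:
H(E) = 1/(-16 + E) (H(E) = 1/(E - 16) = 1/(-16 + E))
H(235)/(-70638) = 1/((-16 + 235)*(-70638)) = -1/70638/219 = (1/219)*(-1/70638) = -1/15469722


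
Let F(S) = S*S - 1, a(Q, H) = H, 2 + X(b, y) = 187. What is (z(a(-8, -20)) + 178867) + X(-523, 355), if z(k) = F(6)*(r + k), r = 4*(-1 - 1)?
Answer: 178072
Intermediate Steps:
X(b, y) = 185 (X(b, y) = -2 + 187 = 185)
r = -8 (r = 4*(-2) = -8)
F(S) = -1 + S**2 (F(S) = S**2 - 1 = -1 + S**2)
z(k) = -280 + 35*k (z(k) = (-1 + 6**2)*(-8 + k) = (-1 + 36)*(-8 + k) = 35*(-8 + k) = -280 + 35*k)
(z(a(-8, -20)) + 178867) + X(-523, 355) = ((-280 + 35*(-20)) + 178867) + 185 = ((-280 - 700) + 178867) + 185 = (-980 + 178867) + 185 = 177887 + 185 = 178072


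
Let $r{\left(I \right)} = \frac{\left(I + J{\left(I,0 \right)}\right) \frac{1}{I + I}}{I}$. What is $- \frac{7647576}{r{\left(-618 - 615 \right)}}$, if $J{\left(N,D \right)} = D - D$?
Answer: $18858922416$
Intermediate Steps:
$J{\left(N,D \right)} = 0$
$r{\left(I \right)} = \frac{1}{2 I}$ ($r{\left(I \right)} = \frac{\left(I + 0\right) \frac{1}{I + I}}{I} = \frac{I \frac{1}{2 I}}{I} = \frac{1}{2 I}$)
$- \frac{7647576}{r{\left(-618 - 615 \right)}} = - \frac{7647576}{\frac{1}{2} \frac{1}{-618 - 615}} = - \frac{7647576}{\frac{1}{2} \frac{1}{-1233}} = - \frac{7647576}{\frac{1}{2} \left(- \frac{1}{1233}\right)} = - \frac{7647576}{- \frac{1}{2466}} = \left(-7647576\right) \left(-2466\right) = 18858922416$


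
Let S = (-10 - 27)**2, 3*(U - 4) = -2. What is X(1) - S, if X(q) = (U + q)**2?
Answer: -12152/9 ≈ -1350.2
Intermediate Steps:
U = 10/3 (U = 4 + (1/3)*(-2) = 4 - 2/3 = 10/3 ≈ 3.3333)
S = 1369 (S = (-37)**2 = 1369)
X(q) = (10/3 + q)**2
X(1) - S = (10 + 3*1)**2/9 - 1*1369 = (10 + 3)**2/9 - 1369 = (1/9)*13**2 - 1369 = (1/9)*169 - 1369 = 169/9 - 1369 = -12152/9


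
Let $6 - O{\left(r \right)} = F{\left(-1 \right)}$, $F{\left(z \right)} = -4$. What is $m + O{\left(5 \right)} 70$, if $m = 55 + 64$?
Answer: $819$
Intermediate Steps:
$O{\left(r \right)} = 10$ ($O{\left(r \right)} = 6 - -4 = 6 + 4 = 10$)
$m = 119$
$m + O{\left(5 \right)} 70 = 119 + 10 \cdot 70 = 119 + 700 = 819$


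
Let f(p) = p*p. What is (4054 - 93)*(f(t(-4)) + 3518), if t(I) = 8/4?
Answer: 13950642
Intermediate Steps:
t(I) = 2 (t(I) = 8*(1/4) = 2)
f(p) = p**2
(4054 - 93)*(f(t(-4)) + 3518) = (4054 - 93)*(2**2 + 3518) = 3961*(4 + 3518) = 3961*3522 = 13950642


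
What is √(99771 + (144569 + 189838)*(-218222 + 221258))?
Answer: √1015359423 ≈ 31865.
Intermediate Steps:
√(99771 + (144569 + 189838)*(-218222 + 221258)) = √(99771 + 334407*3036) = √(99771 + 1015259652) = √1015359423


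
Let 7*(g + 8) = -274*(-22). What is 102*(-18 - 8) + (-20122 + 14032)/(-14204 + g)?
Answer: -41300447/15576 ≈ -2651.5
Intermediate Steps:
g = 5972/7 (g = -8 + (-274*(-22))/7 = -8 + (⅐)*6028 = -8 + 6028/7 = 5972/7 ≈ 853.14)
102*(-18 - 8) + (-20122 + 14032)/(-14204 + g) = 102*(-18 - 8) + (-20122 + 14032)/(-14204 + 5972/7) = 102*(-26) - 6090/(-93456/7) = -2652 - 6090*(-7/93456) = -2652 + 7105/15576 = -41300447/15576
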